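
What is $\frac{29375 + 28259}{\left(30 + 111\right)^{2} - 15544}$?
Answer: $\frac{57634}{4337} \approx 13.289$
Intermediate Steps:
$\frac{29375 + 28259}{\left(30 + 111\right)^{2} - 15544} = \frac{57634}{141^{2} - 15544} = \frac{57634}{19881 - 15544} = \frac{57634}{4337}$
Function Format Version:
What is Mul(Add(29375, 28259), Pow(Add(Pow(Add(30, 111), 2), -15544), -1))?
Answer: Rational(57634, 4337) ≈ 13.289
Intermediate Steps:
Mul(Add(29375, 28259), Pow(Add(Pow(Add(30, 111), 2), -15544), -1)) = Mul(57634, Pow(Add(Pow(141, 2), -15544), -1)) = Mul(57634, Pow(Add(19881, -15544), -1)) = Mul(57634, Pow(4337, -1)) = Mul(57634, Rational(1, 4337)) = Rational(57634, 4337)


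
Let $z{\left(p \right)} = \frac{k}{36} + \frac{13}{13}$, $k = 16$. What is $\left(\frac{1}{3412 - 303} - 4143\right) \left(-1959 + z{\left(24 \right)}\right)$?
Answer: $\frac{226930164148}{27981} \approx 8.1102 \cdot 10^{6}$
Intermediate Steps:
$z{\left(p \right)} = \frac{13}{9}$ ($z{\left(p \right)} = \frac{16}{36} + \frac{13}{13} = 16 \cdot \frac{1}{36} + 13 \cdot \frac{1}{13} = \frac{4}{9} + 1 = \frac{13}{9}$)
$\left(\frac{1}{3412 - 303} - 4143\right) \left(-1959 + z{\left(24 \right)}\right) = \left(\frac{1}{3412 - 303} - 4143\right) \left(-1959 + \frac{13}{9}\right) = \left(\frac{1}{3109} - 4143\right) \left(- \frac{17618}{9}\right) = \left(- \frac{12880586}{3109}\right) \left(- \frac{17618}{9}\right) = \frac{226930164148}{27981}$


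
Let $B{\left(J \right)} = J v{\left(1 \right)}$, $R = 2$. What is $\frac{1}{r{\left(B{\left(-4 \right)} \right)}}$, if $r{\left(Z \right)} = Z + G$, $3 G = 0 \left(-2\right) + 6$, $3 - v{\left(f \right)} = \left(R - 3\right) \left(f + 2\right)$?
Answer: $- \frac{1}{22} \approx -0.045455$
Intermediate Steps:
$v{\left(f \right)} = 5 + f$ ($v{\left(f \right)} = 3 - \left(2 - 3\right) \left(f + 2\right) = 3 - - (2 + f) = 3 - \left(-2 - f\right) = 3 + \left(2 + f\right) = 5 + f$)
$B{\left(J \right)} = 6 J$ ($B{\left(J \right)} = J \left(5 + 1\right) = J 6 = 6 J$)
$G = 2$ ($G = \frac{0 \left(-2\right) + 6}{3} = \frac{0 + 6}{3} = \frac{1}{3} \cdot 6 = 2$)
$r{\left(Z \right)} = 2 + Z$ ($r{\left(Z \right)} = Z + 2 = 2 + Z$)
$\frac{1}{r{\left(B{\left(-4 \right)} \right)}} = \frac{1}{2 + 6 \left(-4\right)} = \frac{1}{2 - 24} = \frac{1}{-22} = - \frac{1}{22}$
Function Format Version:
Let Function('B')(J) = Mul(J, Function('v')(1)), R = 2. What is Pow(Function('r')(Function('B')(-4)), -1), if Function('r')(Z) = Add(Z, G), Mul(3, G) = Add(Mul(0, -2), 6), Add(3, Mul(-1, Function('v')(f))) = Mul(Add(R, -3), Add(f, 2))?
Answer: Rational(-1, 22) ≈ -0.045455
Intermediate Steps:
Function('v')(f) = Add(5, f) (Function('v')(f) = Add(3, Mul(-1, Mul(Add(2, -3), Add(f, 2)))) = Add(3, Mul(-1, Mul(-1, Add(2, f)))) = Add(3, Mul(-1, Add(-2, Mul(-1, f)))) = Add(3, Add(2, f)) = Add(5, f))
Function('B')(J) = Mul(6, J) (Function('B')(J) = Mul(J, Add(5, 1)) = Mul(J, 6) = Mul(6, J))
G = 2 (G = Mul(Rational(1, 3), Add(Mul(0, -2), 6)) = Mul(Rational(1, 3), Add(0, 6)) = Mul(Rational(1, 3), 6) = 2)
Function('r')(Z) = Add(2, Z) (Function('r')(Z) = Add(Z, 2) = Add(2, Z))
Pow(Function('r')(Function('B')(-4)), -1) = Pow(Add(2, Mul(6, -4)), -1) = Pow(Add(2, -24), -1) = Pow(-22, -1) = Rational(-1, 22)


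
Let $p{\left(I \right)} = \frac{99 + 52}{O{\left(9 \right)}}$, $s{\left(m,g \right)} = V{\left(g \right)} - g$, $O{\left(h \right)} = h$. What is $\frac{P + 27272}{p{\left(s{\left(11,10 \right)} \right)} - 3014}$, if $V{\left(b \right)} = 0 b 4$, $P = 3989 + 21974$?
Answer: $- \frac{7371}{415} \approx -17.761$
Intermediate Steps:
$P = 25963$
$V{\left(b \right)} = 0$ ($V{\left(b \right)} = 0 \cdot 4 = 0$)
$s{\left(m,g \right)} = - g$ ($s{\left(m,g \right)} = 0 - g = - g$)
$p{\left(I \right)} = \frac{151}{9}$ ($p{\left(I \right)} = \frac{99 + 52}{9} = 151 \cdot \frac{1}{9} = \frac{151}{9}$)
$\frac{P + 27272}{p{\left(s{\left(11,10 \right)} \right)} - 3014} = \frac{25963 + 27272}{\frac{151}{9} - 3014} = \frac{53235}{- \frac{26975}{9}} = 53235 \left(- \frac{9}{26975}\right) = - \frac{7371}{415}$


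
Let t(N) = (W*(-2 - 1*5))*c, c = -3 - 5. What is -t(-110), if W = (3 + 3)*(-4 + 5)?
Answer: -336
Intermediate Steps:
W = 6 (W = 6*1 = 6)
c = -8
t(N) = 336 (t(N) = (6*(-2 - 1*5))*(-8) = (6*(-2 - 5))*(-8) = (6*(-7))*(-8) = -42*(-8) = 336)
-t(-110) = -1*336 = -336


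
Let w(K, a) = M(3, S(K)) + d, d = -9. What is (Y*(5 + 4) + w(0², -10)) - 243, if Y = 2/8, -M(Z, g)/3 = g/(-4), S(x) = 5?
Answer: -246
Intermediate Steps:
M(Z, g) = 3*g/4 (M(Z, g) = -3*g/(-4) = -3*g*(-1)/4 = -(-3)*g/4 = 3*g/4)
w(K, a) = -21/4 (w(K, a) = (¾)*5 - 9 = 15/4 - 9 = -21/4)
Y = ¼ (Y = 2*(⅛) = ¼ ≈ 0.25000)
(Y*(5 + 4) + w(0², -10)) - 243 = ((5 + 4)/4 - 21/4) - 243 = ((¼)*9 - 21/4) - 243 = (9/4 - 21/4) - 243 = -3 - 243 = -246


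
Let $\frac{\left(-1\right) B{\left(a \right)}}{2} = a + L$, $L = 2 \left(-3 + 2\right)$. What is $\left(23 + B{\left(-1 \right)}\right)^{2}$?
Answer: $841$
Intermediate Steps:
$L = -2$ ($L = 2 \left(-1\right) = -2$)
$B{\left(a \right)} = 4 - 2 a$ ($B{\left(a \right)} = - 2 \left(a - 2\right) = - 2 \left(-2 + a\right) = 4 - 2 a$)
$\left(23 + B{\left(-1 \right)}\right)^{2} = \left(23 + \left(4 - -2\right)\right)^{2} = \left(23 + \left(4 + 2\right)\right)^{2} = \left(23 + 6\right)^{2} = 29^{2} = 841$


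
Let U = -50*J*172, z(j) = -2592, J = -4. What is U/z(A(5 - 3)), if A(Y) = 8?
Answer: -1075/81 ≈ -13.272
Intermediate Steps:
U = 34400 (U = -50*(-4)*172 = 200*172 = 34400)
U/z(A(5 - 3)) = 34400/(-2592) = 34400*(-1/2592) = -1075/81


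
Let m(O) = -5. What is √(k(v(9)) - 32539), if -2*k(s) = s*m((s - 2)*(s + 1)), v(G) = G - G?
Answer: I*√32539 ≈ 180.39*I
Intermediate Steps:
v(G) = 0
k(s) = 5*s/2 (k(s) = -s*(-5)/2 = -(-5)*s/2 = 5*s/2)
√(k(v(9)) - 32539) = √((5/2)*0 - 32539) = √(0 - 32539) = √(-32539) = I*√32539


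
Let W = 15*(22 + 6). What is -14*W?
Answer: -5880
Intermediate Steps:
W = 420 (W = 15*28 = 420)
-14*W = -14*420 = -5880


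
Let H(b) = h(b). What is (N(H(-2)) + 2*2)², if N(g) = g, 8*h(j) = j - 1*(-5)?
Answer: 1225/64 ≈ 19.141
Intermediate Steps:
h(j) = 5/8 + j/8 (h(j) = (j - 1*(-5))/8 = (j + 5)/8 = (5 + j)/8 = 5/8 + j/8)
H(b) = 5/8 + b/8
(N(H(-2)) + 2*2)² = ((5/8 + (⅛)*(-2)) + 2*2)² = ((5/8 - ¼) + 4)² = (3/8 + 4)² = (35/8)² = 1225/64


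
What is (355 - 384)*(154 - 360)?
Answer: 5974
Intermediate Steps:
(355 - 384)*(154 - 360) = -29*(-206) = 5974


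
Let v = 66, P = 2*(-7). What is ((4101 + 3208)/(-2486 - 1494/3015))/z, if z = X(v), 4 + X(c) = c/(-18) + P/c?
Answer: 16160199/43314752 ≈ 0.37309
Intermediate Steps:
P = -14
X(c) = -4 - 14/c - c/18 (X(c) = -4 + (c/(-18) - 14/c) = -4 + (c*(-1/18) - 14/c) = -4 + (-c/18 - 14/c) = -4 + (-14/c - c/18) = -4 - 14/c - c/18)
z = -260/33 (z = -4 - 14/66 - 1/18*66 = -4 - 14*1/66 - 11/3 = -4 - 7/33 - 11/3 = -260/33 ≈ -7.8788)
((4101 + 3208)/(-2486 - 1494/3015))/z = ((4101 + 3208)/(-2486 - 1494/3015))/(-260/33) = (7309/(-2486 - 1494*1/3015))*(-33/260) = (7309/(-2486 - 166/335))*(-33/260) = (7309/(-832976/335))*(-33/260) = (7309*(-335/832976))*(-33/260) = -2448515/832976*(-33/260) = 16160199/43314752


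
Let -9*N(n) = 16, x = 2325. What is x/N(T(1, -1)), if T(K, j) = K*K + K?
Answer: -20925/16 ≈ -1307.8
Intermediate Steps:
T(K, j) = K + K² (T(K, j) = K² + K = K + K²)
N(n) = -16/9 (N(n) = -⅑*16 = -16/9)
x/N(T(1, -1)) = 2325/(-16/9) = 2325*(-9/16) = -20925/16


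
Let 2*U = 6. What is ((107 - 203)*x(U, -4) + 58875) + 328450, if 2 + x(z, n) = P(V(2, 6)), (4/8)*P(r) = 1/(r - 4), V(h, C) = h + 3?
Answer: 387325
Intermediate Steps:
U = 3 (U = (1/2)*6 = 3)
V(h, C) = 3 + h
P(r) = 2/(-4 + r) (P(r) = 2/(r - 4) = 2/(-4 + r))
x(z, n) = 0 (x(z, n) = -2 + 2/(-4 + (3 + 2)) = -2 + 2/(-4 + 5) = -2 + 2/1 = -2 + 2*1 = -2 + 2 = 0)
((107 - 203)*x(U, -4) + 58875) + 328450 = ((107 - 203)*0 + 58875) + 328450 = (-96*0 + 58875) + 328450 = (0 + 58875) + 328450 = 58875 + 328450 = 387325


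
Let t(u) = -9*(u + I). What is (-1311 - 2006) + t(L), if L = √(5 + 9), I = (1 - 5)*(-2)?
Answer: -3389 - 9*√14 ≈ -3422.7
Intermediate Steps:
I = 8 (I = -4*(-2) = 8)
L = √14 ≈ 3.7417
t(u) = -72 - 9*u (t(u) = -9*(u + 8) = -9*(8 + u) = -72 - 9*u)
(-1311 - 2006) + t(L) = (-1311 - 2006) + (-72 - 9*√14) = -3317 + (-72 - 9*√14) = -3389 - 9*√14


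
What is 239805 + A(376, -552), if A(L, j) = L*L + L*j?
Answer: 173629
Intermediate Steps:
A(L, j) = L² + L*j
239805 + A(376, -552) = 239805 + 376*(376 - 552) = 239805 + 376*(-176) = 239805 - 66176 = 173629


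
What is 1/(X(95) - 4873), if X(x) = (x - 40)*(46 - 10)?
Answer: -1/2893 ≈ -0.00034566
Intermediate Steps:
X(x) = -1440 + 36*x (X(x) = (-40 + x)*36 = -1440 + 36*x)
1/(X(95) - 4873) = 1/((-1440 + 36*95) - 4873) = 1/((-1440 + 3420) - 4873) = 1/(1980 - 4873) = 1/(-2893) = -1/2893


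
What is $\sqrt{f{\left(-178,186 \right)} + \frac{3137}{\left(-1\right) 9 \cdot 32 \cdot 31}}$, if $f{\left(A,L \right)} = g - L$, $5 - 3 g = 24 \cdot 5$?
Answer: $\frac{i \sqrt{124371070}}{744} \approx 14.989 i$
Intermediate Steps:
$g = - \frac{115}{3}$ ($g = \frac{5}{3} - \frac{24 \cdot 5}{3} = \frac{5}{3} - 40 = - \frac{115}{3} \approx -38.333$)
$f{\left(A,L \right)} = - \frac{115}{3} - L$
$\sqrt{f{\left(-178,186 \right)} + \frac{3137}{\left(-1\right) 9 \cdot 32 \cdot 31}} = \sqrt{\left(- \frac{115}{3} - 186\right) + \frac{3137}{\left(-1\right) 9 \cdot 32 \cdot 31}} = \sqrt{\left(- \frac{115}{3} - 186\right) + \frac{3137}{\left(-9\right) 32 \cdot 31}} = \sqrt{- \frac{673}{3} + \frac{3137}{\left(-288\right) 31}} = \sqrt{- \frac{673}{3} + \frac{3137}{-8928}} = \sqrt{- \frac{673}{3} + 3137 \left(- \frac{1}{8928}\right)} = \sqrt{- \frac{673}{3} - \frac{3137}{8928}} = \sqrt{- \frac{2005985}{8928}} = \frac{i \sqrt{124371070}}{744}$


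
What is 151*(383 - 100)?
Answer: 42733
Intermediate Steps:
151*(383 - 100) = 151*283 = 42733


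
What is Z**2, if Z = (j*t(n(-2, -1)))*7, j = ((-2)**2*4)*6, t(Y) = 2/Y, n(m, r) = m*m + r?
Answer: 200704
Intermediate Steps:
n(m, r) = r + m**2 (n(m, r) = m**2 + r = r + m**2)
j = 96 (j = (4*4)*6 = 16*6 = 96)
Z = 448 (Z = (96*(2/(-1 + (-2)**2)))*7 = (96*(2/(-1 + 4)))*7 = (96*(2/3))*7 = 64*7 = 448)
Z**2 = 448**2 = 200704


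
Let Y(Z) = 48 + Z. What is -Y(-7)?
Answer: -41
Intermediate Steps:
-Y(-7) = -(48 - 7) = -1*41 = -41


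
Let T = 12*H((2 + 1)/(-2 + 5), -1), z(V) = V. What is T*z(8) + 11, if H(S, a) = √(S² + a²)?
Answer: 11 + 96*√2 ≈ 146.76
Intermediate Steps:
T = 12*√2 (T = 12*√(((2 + 1)/(-2 + 5))² + (-1)²) = 12*√((3/3)² + 1) = 12*√((3*(⅓))² + 1) = 12*√(1² + 1) = 12*√(1 + 1) = 12*√2 ≈ 16.971)
T*z(8) + 11 = (12*√2)*8 + 11 = 96*√2 + 11 = 11 + 96*√2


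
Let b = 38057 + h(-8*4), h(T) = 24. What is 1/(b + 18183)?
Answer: 1/56264 ≈ 1.7773e-5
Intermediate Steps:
b = 38081 (b = 38057 + 24 = 38081)
1/(b + 18183) = 1/(38081 + 18183) = 1/56264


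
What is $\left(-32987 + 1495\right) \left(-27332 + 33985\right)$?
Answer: $-209516276$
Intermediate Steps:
$\left(-32987 + 1495\right) \left(-27332 + 33985\right) = \left(-31492\right) 6653 = -209516276$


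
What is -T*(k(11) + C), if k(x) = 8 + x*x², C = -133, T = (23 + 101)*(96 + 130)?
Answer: -33796944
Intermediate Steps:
T = 28024 (T = 124*226 = 28024)
k(x) = 8 + x³
-T*(k(11) + C) = -28024*((8 + 11³) - 133) = -28024*((8 + 1331) - 133) = -28024*(1339 - 133) = -28024*1206 = -1*33796944 = -33796944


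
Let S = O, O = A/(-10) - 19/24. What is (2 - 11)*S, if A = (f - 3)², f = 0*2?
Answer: 609/40 ≈ 15.225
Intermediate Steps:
f = 0
A = 9 (A = (0 - 3)² = (-3)² = 9)
O = -203/120 (O = 9/(-10) - 19/24 = 9*(-⅒) - 19*1/24 = -9/10 - 19/24 = -203/120 ≈ -1.6917)
S = -203/120 ≈ -1.6917
(2 - 11)*S = (2 - 11)*(-203/120) = -9*(-203/120) = 609/40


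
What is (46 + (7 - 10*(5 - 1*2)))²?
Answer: 529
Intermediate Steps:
(46 + (7 - 10*(5 - 1*2)))² = (46 + (7 - 10*(5 - 2)))² = (46 + (7 - 10*3))² = (46 + (7 - 30))² = (46 - 23)² = 23² = 529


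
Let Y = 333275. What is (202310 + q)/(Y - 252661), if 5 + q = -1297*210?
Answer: -70065/80614 ≈ -0.86914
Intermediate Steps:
q = -272375 (q = -5 - 1297*210 = -5 - 272370 = -272375)
(202310 + q)/(Y - 252661) = (202310 - 272375)/(333275 - 252661) = -70065/80614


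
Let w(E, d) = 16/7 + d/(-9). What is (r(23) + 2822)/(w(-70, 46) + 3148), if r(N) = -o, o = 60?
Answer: 87003/99073 ≈ 0.87817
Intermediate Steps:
w(E, d) = 16/7 - d/9 (w(E, d) = 16*(1/7) + d*(-1/9) = 16/7 - d/9)
r(N) = -60 (r(N) = -1*60 = -60)
(r(23) + 2822)/(w(-70, 46) + 3148) = (-60 + 2822)/((16/7 - 1/9*46) + 3148) = 2762/((16/7 - 46/9) + 3148) = 2762/(-178/63 + 3148) = 2762/(198146/63) = 2762*(63/198146) = 87003/99073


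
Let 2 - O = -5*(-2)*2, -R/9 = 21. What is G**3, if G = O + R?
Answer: -8869743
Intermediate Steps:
R = -189 (R = -9*21 = -189)
O = -18 (O = 2 - (-5*(-2))*2 = 2 - 10*2 = 2 - 1*20 = 2 - 20 = -18)
G = -207 (G = -18 - 189 = -207)
G**3 = (-207)**3 = -8869743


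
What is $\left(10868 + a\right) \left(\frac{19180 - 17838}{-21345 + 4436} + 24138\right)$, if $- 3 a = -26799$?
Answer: $\frac{8081740528100}{16909} \approx 4.7796 \cdot 10^{8}$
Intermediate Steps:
$a = 8933$ ($a = \left(- \frac{1}{3}\right) \left(-26799\right) = 8933$)
$\left(10868 + a\right) \left(\frac{19180 - 17838}{-21345 + 4436} + 24138\right) = \left(10868 + 8933\right) \left(\frac{19180 - 17838}{-21345 + 4436} + 24138\right) = 19801 \left(\frac{1342}{-16909} + 24138\right) = 19801 \left(1342 \left(- \frac{1}{16909}\right) + 24138\right) = 19801 \left(- \frac{1342}{16909} + 24138\right) = 19801 \cdot \frac{408148100}{16909} = \frac{8081740528100}{16909}$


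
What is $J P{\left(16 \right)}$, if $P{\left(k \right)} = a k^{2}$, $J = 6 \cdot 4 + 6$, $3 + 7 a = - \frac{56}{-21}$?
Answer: $- \frac{2560}{7} \approx -365.71$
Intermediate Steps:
$a = - \frac{1}{21}$ ($a = - \frac{3}{7} + \frac{\left(-56\right) \frac{1}{-21}}{7} = - \frac{3}{7} + \frac{\left(-56\right) \left(- \frac{1}{21}\right)}{7} = - \frac{3}{7} + \frac{1}{7} \cdot \frac{8}{3} = - \frac{3}{7} + \frac{8}{21} = - \frac{1}{21} \approx -0.047619$)
$J = 30$ ($J = 24 + 6 = 30$)
$P{\left(k \right)} = - \frac{k^{2}}{21}$
$J P{\left(16 \right)} = 30 \left(- \frac{16^{2}}{21}\right) = 30 \left(\left(- \frac{1}{21}\right) 256\right) = 30 \left(- \frac{256}{21}\right) = - \frac{2560}{7}$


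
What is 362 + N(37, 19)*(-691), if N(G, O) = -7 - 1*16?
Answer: 16255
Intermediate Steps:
N(G, O) = -23 (N(G, O) = -7 - 16 = -23)
362 + N(37, 19)*(-691) = 362 - 23*(-691) = 362 + 15893 = 16255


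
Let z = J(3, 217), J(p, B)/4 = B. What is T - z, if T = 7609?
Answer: 6741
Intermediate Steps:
J(p, B) = 4*B
z = 868 (z = 4*217 = 868)
T - z = 7609 - 1*868 = 7609 - 868 = 6741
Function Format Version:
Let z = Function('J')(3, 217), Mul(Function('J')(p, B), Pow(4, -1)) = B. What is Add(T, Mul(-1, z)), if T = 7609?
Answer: 6741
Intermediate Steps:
Function('J')(p, B) = Mul(4, B)
z = 868 (z = Mul(4, 217) = 868)
Add(T, Mul(-1, z)) = Add(7609, Mul(-1, 868)) = Add(7609, -868) = 6741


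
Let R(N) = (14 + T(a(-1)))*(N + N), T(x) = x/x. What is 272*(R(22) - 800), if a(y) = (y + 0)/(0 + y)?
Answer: -38080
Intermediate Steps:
a(y) = 1 (a(y) = y/y = 1)
T(x) = 1
R(N) = 30*N (R(N) = (14 + 1)*(N + N) = 15*(2*N) = 30*N)
272*(R(22) - 800) = 272*(30*22 - 800) = 272*(660 - 800) = 272*(-140) = -38080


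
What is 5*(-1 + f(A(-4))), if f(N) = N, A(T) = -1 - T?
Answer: 10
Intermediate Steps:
5*(-1 + f(A(-4))) = 5*(-1 + (-1 - 1*(-4))) = 5*(-1 + (-1 + 4)) = 5*(-1 + 3) = 5*2 = 10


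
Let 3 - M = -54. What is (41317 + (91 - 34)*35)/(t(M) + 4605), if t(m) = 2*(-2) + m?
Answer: 21656/2329 ≈ 9.2984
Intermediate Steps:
M = 57 (M = 3 - 1*(-54) = 3 + 54 = 57)
t(m) = -4 + m
(41317 + (91 - 34)*35)/(t(M) + 4605) = (41317 + (91 - 34)*35)/((-4 + 57) + 4605) = (41317 + 57*35)/(53 + 4605) = (41317 + 1995)/4658 = 43312*(1/4658) = 21656/2329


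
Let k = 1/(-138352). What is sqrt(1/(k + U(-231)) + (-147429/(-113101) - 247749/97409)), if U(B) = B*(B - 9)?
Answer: 2*I*sqrt(2200175751721993879638881100040159)/84250649945128537 ≈ 1.1135*I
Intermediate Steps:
k = -1/138352 ≈ -7.2279e-6
U(B) = B*(-9 + B)
sqrt(1/(k + U(-231)) + (-147429/(-113101) - 247749/97409)) = sqrt(1/(-1/138352 - 231*(-9 - 231)) + (-147429/(-113101) - 247749/97409)) = sqrt(1/(-1/138352 - 231*(-240)) + (-147429*(-1/113101) - 247749*1/97409)) = sqrt(1/(-1/138352 + 55440) + (147429/113101 - 247749/97409)) = sqrt(1/(7670234879/138352) - 13659748188/11017055309) = sqrt(138352/7670234879 - 13659748188/11017055309) = sqrt(-104458577027236828/84250649945128537) = 2*I*sqrt(2200175751721993879638881100040159)/84250649945128537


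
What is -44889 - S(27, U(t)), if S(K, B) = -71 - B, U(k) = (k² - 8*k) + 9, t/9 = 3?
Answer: -44296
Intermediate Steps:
t = 27 (t = 9*3 = 27)
U(k) = 9 + k² - 8*k
-44889 - S(27, U(t)) = -44889 - (-71 - (9 + 27² - 8*27)) = -44889 - (-71 - (9 + 729 - 216)) = -44889 - (-71 - 1*522) = -44889 - (-71 - 522) = -44889 - 1*(-593) = -44889 + 593 = -44296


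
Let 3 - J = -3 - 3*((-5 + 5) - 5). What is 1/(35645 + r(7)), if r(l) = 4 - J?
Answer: 1/35658 ≈ 2.8044e-5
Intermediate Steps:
J = -9 (J = 3 - (-3 - 3*((-5 + 5) - 5)) = 3 - (-3 - 3*(0 - 5)) = 3 - (-3 - 3*(-5)) = 3 - (-3 + 15) = 3 - 1*12 = 3 - 12 = -9)
r(l) = 13 (r(l) = 4 - 1*(-9) = 4 + 9 = 13)
1/(35645 + r(7)) = 1/(35645 + 13) = 1/35658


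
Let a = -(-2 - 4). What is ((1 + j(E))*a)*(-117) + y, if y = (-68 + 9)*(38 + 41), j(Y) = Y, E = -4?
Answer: -2555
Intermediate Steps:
y = -4661 (y = -59*79 = -4661)
a = 6 (a = -1*(-6) = 6)
((1 + j(E))*a)*(-117) + y = ((1 - 4)*6)*(-117) - 4661 = -3*6*(-117) - 4661 = -18*(-117) - 4661 = 2106 - 4661 = -2555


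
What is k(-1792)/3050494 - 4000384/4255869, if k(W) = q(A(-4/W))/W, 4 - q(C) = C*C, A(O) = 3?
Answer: -21868040101055887/23264645105920512 ≈ -0.93997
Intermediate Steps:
q(C) = 4 - C**2 (q(C) = 4 - C*C = 4 - C**2)
k(W) = -5/W (k(W) = (4 - 1*3**2)/W = (4 - 1*9)/W = (4 - 9)/W = -5/W)
k(-1792)/3050494 - 4000384/4255869 = -5/(-1792)/3050494 - 4000384/4255869 = -5*(-1/1792)*(1/3050494) - 4000384*1/4255869 = (5/1792)*(1/3050494) - 4000384/4255869 = 5/5466485248 - 4000384/4255869 = -21868040101055887/23264645105920512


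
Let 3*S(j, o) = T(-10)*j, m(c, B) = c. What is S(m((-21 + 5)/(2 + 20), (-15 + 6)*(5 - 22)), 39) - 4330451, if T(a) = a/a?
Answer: -142904891/33 ≈ -4.3304e+6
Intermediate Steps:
T(a) = 1
S(j, o) = j/3 (S(j, o) = (1*j)/3 = j/3)
S(m((-21 + 5)/(2 + 20), (-15 + 6)*(5 - 22)), 39) - 4330451 = ((-21 + 5)/(2 + 20))/3 - 4330451 = (-16/22)/3 - 4330451 = (-16*1/22)/3 - 4330451 = (1/3)*(-8/11) - 4330451 = -8/33 - 4330451 = -142904891/33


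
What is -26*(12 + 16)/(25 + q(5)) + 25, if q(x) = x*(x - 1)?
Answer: 397/45 ≈ 8.8222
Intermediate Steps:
q(x) = x*(-1 + x)
-26*(12 + 16)/(25 + q(5)) + 25 = -26*(12 + 16)/(25 + 5*(-1 + 5)) + 25 = -728/(25 + 5*4) + 25 = -728/(25 + 20) + 25 = -728/45 + 25 = 397/45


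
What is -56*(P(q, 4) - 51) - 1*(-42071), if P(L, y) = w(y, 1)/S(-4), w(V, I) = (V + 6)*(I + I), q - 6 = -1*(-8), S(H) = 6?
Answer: 134221/3 ≈ 44740.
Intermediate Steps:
q = 14 (q = 6 - 1*(-8) = 6 + 8 = 14)
w(V, I) = 2*I*(6 + V) (w(V, I) = (6 + V)*(2*I) = 2*I*(6 + V))
P(L, y) = 2 + y/3 (P(L, y) = (2*1*(6 + y))/6 = (12 + 2*y)*(1/6) = 2 + y/3)
-56*(P(q, 4) - 51) - 1*(-42071) = -56*((2 + (1/3)*4) - 51) - 1*(-42071) = -56*((2 + 4/3) - 51) + 42071 = -56*(10/3 - 51) + 42071 = -56*(-143/3) + 42071 = 8008/3 + 42071 = 134221/3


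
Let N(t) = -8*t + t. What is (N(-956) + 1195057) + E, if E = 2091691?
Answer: 3293440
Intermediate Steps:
N(t) = -7*t
(N(-956) + 1195057) + E = (-7*(-956) + 1195057) + 2091691 = (6692 + 1195057) + 2091691 = 1201749 + 2091691 = 3293440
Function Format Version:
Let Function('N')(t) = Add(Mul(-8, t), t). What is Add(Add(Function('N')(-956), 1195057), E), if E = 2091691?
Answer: 3293440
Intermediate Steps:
Function('N')(t) = Mul(-7, t)
Add(Add(Function('N')(-956), 1195057), E) = Add(Add(Mul(-7, -956), 1195057), 2091691) = Add(Add(6692, 1195057), 2091691) = Add(1201749, 2091691) = 3293440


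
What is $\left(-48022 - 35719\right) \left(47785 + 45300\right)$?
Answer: $-7795030985$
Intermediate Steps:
$\left(-48022 - 35719\right) \left(47785 + 45300\right) = \left(-83741\right) 93085 = -7795030985$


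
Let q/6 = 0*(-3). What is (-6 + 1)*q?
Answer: 0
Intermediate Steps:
q = 0 (q = 6*(0*(-3)) = 6*0 = 0)
(-6 + 1)*q = (-6 + 1)*0 = -5*0 = 0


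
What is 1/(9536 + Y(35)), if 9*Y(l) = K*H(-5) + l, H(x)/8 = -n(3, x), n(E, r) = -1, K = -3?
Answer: 9/85835 ≈ 0.00010485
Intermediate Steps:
H(x) = 8 (H(x) = 8*(-1*(-1)) = 8*1 = 8)
Y(l) = -8/3 + l/9 (Y(l) = (-3*8 + l)/9 = (-24 + l)/9 = -8/3 + l/9)
1/(9536 + Y(35)) = 1/(9536 + (-8/3 + (⅑)*35)) = 1/(9536 + (-8/3 + 35/9)) = 1/(9536 + 11/9) = 1/(85835/9) = 9/85835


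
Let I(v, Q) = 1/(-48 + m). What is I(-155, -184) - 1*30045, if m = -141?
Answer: -5678506/189 ≈ -30045.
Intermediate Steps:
I(v, Q) = -1/189 (I(v, Q) = 1/(-48 - 141) = 1/(-189) = -1/189)
I(-155, -184) - 1*30045 = -1/189 - 1*30045 = -1/189 - 30045 = -5678506/189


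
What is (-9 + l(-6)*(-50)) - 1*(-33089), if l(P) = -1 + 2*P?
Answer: 33730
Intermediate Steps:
(-9 + l(-6)*(-50)) - 1*(-33089) = (-9 + (-1 + 2*(-6))*(-50)) - 1*(-33089) = (-9 + (-1 - 12)*(-50)) + 33089 = (-9 - 13*(-50)) + 33089 = (-9 + 650) + 33089 = 641 + 33089 = 33730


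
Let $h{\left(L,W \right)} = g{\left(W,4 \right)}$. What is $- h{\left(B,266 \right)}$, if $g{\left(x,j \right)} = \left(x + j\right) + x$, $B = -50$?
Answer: $-536$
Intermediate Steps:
$g{\left(x,j \right)} = j + 2 x$ ($g{\left(x,j \right)} = \left(j + x\right) + x = j + 2 x$)
$h{\left(L,W \right)} = 4 + 2 W$
$- h{\left(B,266 \right)} = - (4 + 2 \cdot 266) = - (4 + 532) = \left(-1\right) 536 = -536$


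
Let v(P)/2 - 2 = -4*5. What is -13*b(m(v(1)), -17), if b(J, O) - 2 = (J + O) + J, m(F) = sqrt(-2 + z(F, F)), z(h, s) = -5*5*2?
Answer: 195 - 52*I*sqrt(13) ≈ 195.0 - 187.49*I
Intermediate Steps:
v(P) = -36 (v(P) = 4 + 2*(-4*5) = 4 + 2*(-20) = 4 - 40 = -36)
z(h, s) = -50 (z(h, s) = -25*2 = -50)
m(F) = 2*I*sqrt(13) (m(F) = sqrt(-2 - 50) = sqrt(-52) = 2*I*sqrt(13))
b(J, O) = 2 + O + 2*J (b(J, O) = 2 + ((J + O) + J) = 2 + (O + 2*J) = 2 + O + 2*J)
-13*b(m(v(1)), -17) = -13*(2 - 17 + 2*(2*I*sqrt(13))) = -13*(2 - 17 + 4*I*sqrt(13)) = -13*(-15 + 4*I*sqrt(13)) = 195 - 52*I*sqrt(13)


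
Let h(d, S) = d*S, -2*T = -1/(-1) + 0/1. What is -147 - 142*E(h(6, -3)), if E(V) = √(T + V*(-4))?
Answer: -147 - 71*√286 ≈ -1347.7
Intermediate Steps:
T = -½ (T = -(-1/(-1) + 0/1)/2 = -(-1*(-1) + 0*1)/2 = -(1 + 0)/2 = -½*1 = -½ ≈ -0.50000)
h(d, S) = S*d
E(V) = √(-½ - 4*V) (E(V) = √(-½ + V*(-4)) = √(-½ - 4*V))
-147 - 142*E(h(6, -3)) = -147 - 71*√(-2 - (-48)*6) = -147 - 71*√(-2 - 16*(-18)) = -147 - 71*√(-2 + 288) = -147 - 71*√286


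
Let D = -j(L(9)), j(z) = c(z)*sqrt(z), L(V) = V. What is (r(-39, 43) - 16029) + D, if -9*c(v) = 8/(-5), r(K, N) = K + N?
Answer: -240383/15 ≈ -16026.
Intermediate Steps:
c(v) = 8/45 (c(v) = -8/(9*(-5)) = -8*(-1)/(9*5) = -1/9*(-8/5) = 8/45)
j(z) = 8*sqrt(z)/45
D = -8/15 (D = -8*sqrt(9)/45 = -8*3/45 = -1*8/15 = -8/15 ≈ -0.53333)
(r(-39, 43) - 16029) + D = ((-39 + 43) - 16029) - 8/15 = (4 - 16029) - 8/15 = -16025 - 8/15 = -240383/15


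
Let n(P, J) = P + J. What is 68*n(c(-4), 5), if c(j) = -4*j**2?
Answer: -4012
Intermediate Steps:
n(P, J) = J + P
68*n(c(-4), 5) = 68*(5 - 4*(-4)**2) = 68*(5 - 4*16) = 68*(5 - 64) = 68*(-59) = -4012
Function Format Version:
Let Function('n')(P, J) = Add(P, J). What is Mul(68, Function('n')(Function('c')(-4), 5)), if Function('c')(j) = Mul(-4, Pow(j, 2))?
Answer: -4012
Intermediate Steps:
Function('n')(P, J) = Add(J, P)
Mul(68, Function('n')(Function('c')(-4), 5)) = Mul(68, Add(5, Mul(-4, Pow(-4, 2)))) = Mul(68, Add(5, Mul(-4, 16))) = Mul(68, Add(5, -64)) = Mul(68, -59) = -4012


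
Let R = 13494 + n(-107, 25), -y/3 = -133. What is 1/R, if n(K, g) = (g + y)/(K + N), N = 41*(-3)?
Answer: 115/1551598 ≈ 7.4117e-5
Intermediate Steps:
y = 399 (y = -3*(-133) = 399)
N = -123
n(K, g) = (399 + g)/(-123 + K) (n(K, g) = (g + 399)/(K - 123) = (399 + g)/(-123 + K))
R = 1551598/115 (R = 13494 + (399 + 25)/(-123 - 107) = 13494 + 424/(-230) = 13494 - 1/230*424 = 13494 - 212/115 = 1551598/115 ≈ 13492.)
1/R = 1/(1551598/115) = 115/1551598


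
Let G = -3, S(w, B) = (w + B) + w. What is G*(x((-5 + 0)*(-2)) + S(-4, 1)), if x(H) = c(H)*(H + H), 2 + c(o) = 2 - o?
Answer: 621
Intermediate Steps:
c(o) = -o (c(o) = -2 + (2 - o) = -o)
S(w, B) = B + 2*w (S(w, B) = (B + w) + w = B + 2*w)
x(H) = -2*H**2 (x(H) = (-H)*(H + H) = (-H)*(2*H) = -2*H**2)
G*(x((-5 + 0)*(-2)) + S(-4, 1)) = -3*(-2*4*(-5 + 0)**2 + (1 + 2*(-4))) = -3*(-2*(-5*(-2))**2 + (1 - 8)) = -3*(-2*10**2 - 7) = -3*(-2*100 - 7) = -3*(-200 - 7) = -3*(-207) = 621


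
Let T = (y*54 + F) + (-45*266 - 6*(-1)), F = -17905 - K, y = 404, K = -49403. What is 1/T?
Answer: 1/41350 ≈ 2.4184e-5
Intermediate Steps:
F = 31498 (F = -17905 - 1*(-49403) = -17905 + 49403 = 31498)
T = 41350 (T = (404*54 + 31498) + (-45*266 - 6*(-1)) = (21816 + 31498) + (-11970 + 6) = 53314 - 11964 = 41350)
1/T = 1/41350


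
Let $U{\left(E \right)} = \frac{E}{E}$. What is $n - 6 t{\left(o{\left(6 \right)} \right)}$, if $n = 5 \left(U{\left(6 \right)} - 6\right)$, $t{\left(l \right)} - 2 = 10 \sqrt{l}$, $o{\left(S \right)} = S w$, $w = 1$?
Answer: $-37 - 60 \sqrt{6} \approx -183.97$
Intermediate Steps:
$o{\left(S \right)} = S$ ($o{\left(S \right)} = S 1 = S$)
$t{\left(l \right)} = 2 + 10 \sqrt{l}$
$U{\left(E \right)} = 1$
$n = -25$ ($n = 5 \left(1 - 6\right) = 5 \left(-5\right) = -25$)
$n - 6 t{\left(o{\left(6 \right)} \right)} = -25 - 6 \left(2 + 10 \sqrt{6}\right) = -25 - \left(12 + 60 \sqrt{6}\right) = -37 - 60 \sqrt{6}$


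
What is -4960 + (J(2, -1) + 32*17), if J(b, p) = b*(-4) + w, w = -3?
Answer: -4427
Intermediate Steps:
J(b, p) = -3 - 4*b (J(b, p) = b*(-4) - 3 = -4*b - 3 = -3 - 4*b)
-4960 + (J(2, -1) + 32*17) = -4960 + ((-3 - 4*2) + 32*17) = -4960 + ((-3 - 8) + 544) = -4960 + (-11 + 544) = -4960 + 533 = -4427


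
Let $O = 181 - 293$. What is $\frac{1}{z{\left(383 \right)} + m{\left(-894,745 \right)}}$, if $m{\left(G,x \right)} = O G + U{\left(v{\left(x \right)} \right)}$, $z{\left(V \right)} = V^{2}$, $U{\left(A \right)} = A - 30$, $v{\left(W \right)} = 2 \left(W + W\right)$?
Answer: $\frac{1}{249767} \approx 4.0037 \cdot 10^{-6}$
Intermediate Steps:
$O = -112$ ($O = 181 - 293 = -112$)
$v{\left(W \right)} = 4 W$ ($v{\left(W \right)} = 2 \cdot 2 W = 4 W$)
$U{\left(A \right)} = -30 + A$
$m{\left(G,x \right)} = -30 - 112 G + 4 x$ ($m{\left(G,x \right)} = - 112 G + \left(-30 + 4 x\right) = -30 - 112 G + 4 x$)
$\frac{1}{z{\left(383 \right)} + m{\left(-894,745 \right)}} = \frac{1}{383^{2} - -103078} = \frac{1}{146689 + \left(-30 + 100128 + 2980\right)} = \frac{1}{146689 + 103078} = \frac{1}{249767}$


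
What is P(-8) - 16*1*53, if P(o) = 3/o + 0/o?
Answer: -6787/8 ≈ -848.38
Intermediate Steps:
P(o) = 3/o (P(o) = 3/o + 0 = 3/o)
P(-8) - 16*1*53 = 3/(-8) - 16*1*53 = 3*(-⅛) - 16*53 = -3/8 - 848 = -6787/8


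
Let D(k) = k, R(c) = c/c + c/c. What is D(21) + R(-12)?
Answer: 23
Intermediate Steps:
R(c) = 2 (R(c) = 1 + 1 = 2)
D(21) + R(-12) = 21 + 2 = 23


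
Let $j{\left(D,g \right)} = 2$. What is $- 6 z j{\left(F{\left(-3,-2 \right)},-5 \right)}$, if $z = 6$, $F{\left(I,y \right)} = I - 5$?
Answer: $-72$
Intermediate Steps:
$F{\left(I,y \right)} = -5 + I$
$- 6 z j{\left(F{\left(-3,-2 \right)},-5 \right)} = \left(-6\right) 6 \cdot 2 = \left(-36\right) 2 = -72$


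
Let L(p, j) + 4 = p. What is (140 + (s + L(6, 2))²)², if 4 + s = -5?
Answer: 35721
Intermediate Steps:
s = -9 (s = -4 - 5 = -9)
L(p, j) = -4 + p
(140 + (s + L(6, 2))²)² = (140 + (-9 + (-4 + 6))²)² = (140 + (-9 + 2)²)² = (140 + (-7)²)² = (140 + 49)² = 189² = 35721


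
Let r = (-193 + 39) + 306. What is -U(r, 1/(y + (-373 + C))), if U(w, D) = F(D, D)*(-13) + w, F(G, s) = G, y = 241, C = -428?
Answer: -85133/560 ≈ -152.02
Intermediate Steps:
r = 152 (r = -154 + 306 = 152)
U(w, D) = w - 13*D (U(w, D) = D*(-13) + w = -13*D + w = w - 13*D)
-U(r, 1/(y + (-373 + C))) = -(152 - 13/(241 + (-373 - 428))) = -(152 - 13/(241 - 801)) = -(152 - 13/(-560)) = -(152 - 13*(-1/560)) = -(152 + 13/560) = -1*85133/560 = -85133/560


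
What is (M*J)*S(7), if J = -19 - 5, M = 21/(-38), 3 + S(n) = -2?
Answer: -1260/19 ≈ -66.316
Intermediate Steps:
S(n) = -5 (S(n) = -3 - 2 = -5)
M = -21/38 (M = 21*(-1/38) = -21/38 ≈ -0.55263)
J = -24
(M*J)*S(7) = -21/38*(-24)*(-5) = (252/19)*(-5) = -1260/19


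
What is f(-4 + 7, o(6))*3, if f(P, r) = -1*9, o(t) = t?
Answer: -27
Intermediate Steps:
f(P, r) = -9
f(-4 + 7, o(6))*3 = -9*3 = -27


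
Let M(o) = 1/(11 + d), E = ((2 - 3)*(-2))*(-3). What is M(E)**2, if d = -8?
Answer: 1/9 ≈ 0.11111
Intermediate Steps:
E = -6 (E = -1*(-2)*(-3) = 2*(-3) = -6)
M(o) = 1/3 (M(o) = 1/(11 - 8) = 1/3)
M(E)**2 = (1/3)**2 = 1/9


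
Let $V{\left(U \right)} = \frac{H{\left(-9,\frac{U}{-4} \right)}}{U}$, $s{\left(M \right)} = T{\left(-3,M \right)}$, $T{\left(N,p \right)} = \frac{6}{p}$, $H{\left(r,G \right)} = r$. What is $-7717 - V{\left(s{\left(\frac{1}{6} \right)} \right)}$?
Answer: $- \frac{30867}{4} \approx -7716.8$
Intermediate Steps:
$s{\left(M \right)} = \frac{6}{M}$
$V{\left(U \right)} = - \frac{9}{U}$
$-7717 - V{\left(s{\left(\frac{1}{6} \right)} \right)} = -7717 - - \frac{9}{6 \frac{1}{\frac{1}{6}}} = -7717 - - \frac{9}{6 \cdot 6} = -7717 - - \frac{9}{36} = -7717 - \left(-9\right) \frac{1}{36} = -7717 - - \frac{1}{4} = -7717 + \frac{1}{4} = - \frac{30867}{4}$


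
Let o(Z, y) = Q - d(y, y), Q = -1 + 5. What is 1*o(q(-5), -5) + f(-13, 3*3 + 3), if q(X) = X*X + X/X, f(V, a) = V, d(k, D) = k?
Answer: -4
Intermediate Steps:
Q = 4
q(X) = 1 + X² (q(X) = X² + 1 = 1 + X²)
o(Z, y) = 4 - y
1*o(q(-5), -5) + f(-13, 3*3 + 3) = 1*(4 - 1*(-5)) - 13 = 1*(4 + 5) - 13 = 1*9 - 13 = 9 - 13 = -4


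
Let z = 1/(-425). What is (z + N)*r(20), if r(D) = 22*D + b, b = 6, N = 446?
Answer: 84538854/425 ≈ 1.9892e+5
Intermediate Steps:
z = -1/425 ≈ -0.0023529
r(D) = 6 + 22*D (r(D) = 22*D + 6 = 6 + 22*D)
(z + N)*r(20) = (-1/425 + 446)*(6 + 22*20) = 189549*(6 + 440)/425 = (189549/425)*446 = 84538854/425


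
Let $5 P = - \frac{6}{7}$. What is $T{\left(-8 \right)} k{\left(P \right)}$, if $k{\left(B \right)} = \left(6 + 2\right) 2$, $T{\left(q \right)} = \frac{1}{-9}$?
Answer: $- \frac{16}{9} \approx -1.7778$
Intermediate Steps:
$T{\left(q \right)} = - \frac{1}{9}$
$P = - \frac{6}{35}$ ($P = \frac{\left(-6\right) \frac{1}{7}}{5} = \frac{1}{5} \left(- \frac{6}{7}\right) = - \frac{6}{35} \approx -0.17143$)
$k{\left(B \right)} = 16$ ($k{\left(B \right)} = 8 \cdot 2 = 16$)
$T{\left(-8 \right)} k{\left(P \right)} = \left(- \frac{1}{9}\right) 16 = - \frac{16}{9}$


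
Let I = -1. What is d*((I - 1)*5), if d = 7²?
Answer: -490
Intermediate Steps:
d = 49
d*((I - 1)*5) = 49*((-1 - 1)*5) = 49*(-2*5) = 49*(-10) = -490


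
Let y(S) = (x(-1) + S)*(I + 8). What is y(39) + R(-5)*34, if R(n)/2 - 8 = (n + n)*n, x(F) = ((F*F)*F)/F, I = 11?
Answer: 4704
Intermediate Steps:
x(F) = F² (x(F) = (F²*F)/F = F³/F = F²)
y(S) = 19 + 19*S (y(S) = ((-1)² + S)*(11 + 8) = (1 + S)*19 = 19 + 19*S)
R(n) = 16 + 4*n² (R(n) = 16 + 2*((n + n)*n) = 16 + 2*((2*n)*n) = 16 + 2*(2*n²) = 16 + 4*n²)
y(39) + R(-5)*34 = (19 + 19*39) + (16 + 4*(-5)²)*34 = (19 + 741) + (16 + 4*25)*34 = 760 + (16 + 100)*34 = 760 + 116*34 = 760 + 3944 = 4704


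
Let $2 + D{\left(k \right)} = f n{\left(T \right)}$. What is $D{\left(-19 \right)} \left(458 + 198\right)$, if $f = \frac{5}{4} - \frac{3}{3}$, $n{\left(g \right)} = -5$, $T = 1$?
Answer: $-2132$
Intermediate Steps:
$f = \frac{1}{4}$ ($f = 5 \cdot \frac{1}{4} - 1 = \frac{5}{4} - 1 = \frac{1}{4} \approx 0.25$)
$D{\left(k \right)} = - \frac{13}{4}$ ($D{\left(k \right)} = -2 + \frac{1}{4} \left(-5\right) = -2 - \frac{5}{4} = - \frac{13}{4}$)
$D{\left(-19 \right)} \left(458 + 198\right) = - \frac{13 \left(458 + 198\right)}{4} = \left(- \frac{13}{4}\right) 656 = -2132$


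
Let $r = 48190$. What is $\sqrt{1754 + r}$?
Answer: $2 \sqrt{12486} \approx 223.48$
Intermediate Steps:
$\sqrt{1754 + r} = \sqrt{1754 + 48190} = \sqrt{49944} = 2 \sqrt{12486}$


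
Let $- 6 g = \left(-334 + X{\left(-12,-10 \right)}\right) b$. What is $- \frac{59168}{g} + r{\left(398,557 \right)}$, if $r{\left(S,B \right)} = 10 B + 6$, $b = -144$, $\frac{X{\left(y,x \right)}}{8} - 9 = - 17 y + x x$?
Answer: $\frac{18146182}{3255} \approx 5574.9$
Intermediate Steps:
$X{\left(y,x \right)} = 72 - 136 y + 8 x^{2}$ ($X{\left(y,x \right)} = 72 + 8 \left(- 17 y + x x\right) = 72 + 8 \left(- 17 y + x^{2}\right) = 72 + 8 \left(x^{2} - 17 y\right) = 72 + \left(- 136 y + 8 x^{2}\right) = 72 - 136 y + 8 x^{2}$)
$r{\left(S,B \right)} = 6 + 10 B$
$g = 52080$ ($g = - \frac{\left(-334 + \left(72 - -1632 + 8 \left(-10\right)^{2}\right)\right) \left(-144\right)}{6} = - \frac{\left(-334 + \left(72 + 1632 + 8 \cdot 100\right)\right) \left(-144\right)}{6} = - \frac{\left(-334 + \left(72 + 1632 + 800\right)\right) \left(-144\right)}{6} = - \frac{\left(-334 + 2504\right) \left(-144\right)}{6} = - \frac{2170 \left(-144\right)}{6} = \left(- \frac{1}{6}\right) \left(-312480\right) = 52080$)
$- \frac{59168}{g} + r{\left(398,557 \right)} = - \frac{59168}{52080} + \left(6 + 10 \cdot 557\right) = \left(-59168\right) \frac{1}{52080} + \left(6 + 5570\right) = - \frac{3698}{3255} + 5576 = \frac{18146182}{3255}$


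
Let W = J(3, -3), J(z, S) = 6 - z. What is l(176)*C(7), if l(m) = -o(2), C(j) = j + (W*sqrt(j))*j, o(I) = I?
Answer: -14 - 42*sqrt(7) ≈ -125.12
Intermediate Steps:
W = 3 (W = 6 - 1*3 = 6 - 3 = 3)
C(j) = j + 3*j**(3/2) (C(j) = j + (3*sqrt(j))*j = j + 3*j**(3/2))
l(m) = -2 (l(m) = -1*2 = -2)
l(176)*C(7) = -2*(7 + 3*7**(3/2)) = -2*(7 + 3*(7*sqrt(7))) = -2*(7 + 21*sqrt(7)) = -14 - 42*sqrt(7)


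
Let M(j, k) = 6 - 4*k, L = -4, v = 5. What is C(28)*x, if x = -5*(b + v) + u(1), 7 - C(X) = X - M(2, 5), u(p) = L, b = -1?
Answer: 840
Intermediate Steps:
u(p) = -4
C(X) = -7 - X (C(X) = 7 - (X - (6 - 4*5)) = 7 - (X - (6 - 20)) = 7 - (X - 1*(-14)) = 7 - (X + 14) = 7 - (14 + X) = 7 + (-14 - X) = -7 - X)
x = -24 (x = -5*(-1 + 5) - 4 = -5*4 - 4 = -20 - 4 = -24)
C(28)*x = (-7 - 1*28)*(-24) = (-7 - 28)*(-24) = -35*(-24) = 840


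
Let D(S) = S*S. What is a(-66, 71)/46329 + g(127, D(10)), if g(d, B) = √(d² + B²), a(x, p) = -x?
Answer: 22/15443 + √26129 ≈ 161.65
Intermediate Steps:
D(S) = S²
g(d, B) = √(B² + d²)
a(-66, 71)/46329 + g(127, D(10)) = -1*(-66)/46329 + √((10²)² + 127²) = 66*(1/46329) + √(100² + 16129) = 22/15443 + √(10000 + 16129) = 22/15443 + √26129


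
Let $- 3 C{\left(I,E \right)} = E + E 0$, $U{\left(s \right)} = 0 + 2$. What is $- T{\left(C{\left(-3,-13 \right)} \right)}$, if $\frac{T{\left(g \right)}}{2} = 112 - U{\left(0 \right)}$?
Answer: $-220$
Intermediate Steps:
$U{\left(s \right)} = 2$
$C{\left(I,E \right)} = - \frac{E}{3}$ ($C{\left(I,E \right)} = - \frac{E + E 0}{3} = - \frac{E + 0}{3} = - \frac{E}{3}$)
$T{\left(g \right)} = 220$ ($T{\left(g \right)} = 2 \left(112 - 2\right) = 2 \cdot 110 = 220$)
$- T{\left(C{\left(-3,-13 \right)} \right)} = \left(-1\right) 220 = -220$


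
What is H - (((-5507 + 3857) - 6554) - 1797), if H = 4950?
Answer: 14951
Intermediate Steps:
H - (((-5507 + 3857) - 6554) - 1797) = 4950 - (((-5507 + 3857) - 6554) - 1797) = 4950 - ((-1650 - 6554) - 1797) = 4950 - (-8204 - 1797) = 4950 - 1*(-10001) = 4950 + 10001 = 14951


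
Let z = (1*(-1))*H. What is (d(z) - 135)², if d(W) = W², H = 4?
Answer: 14161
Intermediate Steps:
z = -4 (z = (1*(-1))*4 = -1*4 = -4)
(d(z) - 135)² = ((-4)² - 135)² = (16 - 135)² = (-119)² = 14161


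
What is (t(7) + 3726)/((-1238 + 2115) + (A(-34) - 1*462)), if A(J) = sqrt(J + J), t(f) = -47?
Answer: 1526785/172293 - 7358*I*sqrt(17)/172293 ≈ 8.8616 - 0.17608*I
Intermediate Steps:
A(J) = sqrt(2)*sqrt(J) (A(J) = sqrt(2*J) = sqrt(2)*sqrt(J))
(t(7) + 3726)/((-1238 + 2115) + (A(-34) - 1*462)) = (-47 + 3726)/((-1238 + 2115) + (sqrt(2)*sqrt(-34) - 1*462)) = 3679/(877 + (sqrt(2)*(I*sqrt(34)) - 462)) = 3679/(877 + (2*I*sqrt(17) - 462)) = 3679/(877 + (-462 + 2*I*sqrt(17))) = 3679/(415 + 2*I*sqrt(17))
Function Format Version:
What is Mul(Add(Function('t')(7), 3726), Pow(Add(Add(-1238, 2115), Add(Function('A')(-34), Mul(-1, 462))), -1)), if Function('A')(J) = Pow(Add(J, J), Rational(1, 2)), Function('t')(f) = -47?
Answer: Add(Rational(1526785, 172293), Mul(Rational(-7358, 172293), I, Pow(17, Rational(1, 2)))) ≈ Add(8.8616, Mul(-0.17608, I))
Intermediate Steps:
Function('A')(J) = Mul(Pow(2, Rational(1, 2)), Pow(J, Rational(1, 2))) (Function('A')(J) = Pow(Mul(2, J), Rational(1, 2)) = Mul(Pow(2, Rational(1, 2)), Pow(J, Rational(1, 2))))
Mul(Add(Function('t')(7), 3726), Pow(Add(Add(-1238, 2115), Add(Function('A')(-34), Mul(-1, 462))), -1)) = Mul(Add(-47, 3726), Pow(Add(Add(-1238, 2115), Add(Mul(Pow(2, Rational(1, 2)), Pow(-34, Rational(1, 2))), Mul(-1, 462))), -1)) = Mul(3679, Pow(Add(877, Add(Mul(Pow(2, Rational(1, 2)), Mul(I, Pow(34, Rational(1, 2)))), -462)), -1)) = Mul(3679, Pow(Add(877, Add(Mul(2, I, Pow(17, Rational(1, 2))), -462)), -1)) = Mul(3679, Pow(Add(877, Add(-462, Mul(2, I, Pow(17, Rational(1, 2))))), -1)) = Mul(3679, Pow(Add(415, Mul(2, I, Pow(17, Rational(1, 2)))), -1))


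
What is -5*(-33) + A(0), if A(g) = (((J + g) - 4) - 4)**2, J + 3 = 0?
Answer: 286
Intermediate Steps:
J = -3 (J = -3 + 0 = -3)
A(g) = (-11 + g)**2 (A(g) = (((-3 + g) - 4) - 4)**2 = ((-7 + g) - 4)**2 = (-11 + g)**2)
-5*(-33) + A(0) = -5*(-33) + (-11 + 0)**2 = 165 + (-11)**2 = 165 + 121 = 286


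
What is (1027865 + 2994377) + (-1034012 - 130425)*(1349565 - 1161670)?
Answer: -218787867873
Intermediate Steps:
(1027865 + 2994377) + (-1034012 - 130425)*(1349565 - 1161670) = 4022242 - 1164437*187895 = 4022242 - 218791890115 = -218787867873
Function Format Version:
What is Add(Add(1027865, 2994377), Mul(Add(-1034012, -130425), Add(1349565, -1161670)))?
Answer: -218787867873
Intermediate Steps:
Add(Add(1027865, 2994377), Mul(Add(-1034012, -130425), Add(1349565, -1161670))) = Add(4022242, Mul(-1164437, 187895)) = Add(4022242, -218791890115) = -218787867873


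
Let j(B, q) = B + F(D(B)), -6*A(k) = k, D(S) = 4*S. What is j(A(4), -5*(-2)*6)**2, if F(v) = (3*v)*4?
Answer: 9604/9 ≈ 1067.1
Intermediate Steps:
A(k) = -k/6
F(v) = 12*v
j(B, q) = 49*B (j(B, q) = B + 12*(4*B) = B + 48*B = 49*B)
j(A(4), -5*(-2)*6)**2 = (49*(-1/6*4))**2 = (49*(-2/3))**2 = (-98/3)**2 = 9604/9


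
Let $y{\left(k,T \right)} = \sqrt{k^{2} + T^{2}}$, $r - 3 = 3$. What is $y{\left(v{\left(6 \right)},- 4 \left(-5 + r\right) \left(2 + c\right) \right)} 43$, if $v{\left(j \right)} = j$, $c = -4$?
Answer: $430$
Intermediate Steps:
$r = 6$ ($r = 3 + 3 = 6$)
$y{\left(k,T \right)} = \sqrt{T^{2} + k^{2}}$
$y{\left(v{\left(6 \right)},- 4 \left(-5 + r\right) \left(2 + c\right) \right)} 43 = \sqrt{\left(- 4 \left(-5 + 6\right) \left(2 - 4\right)\right)^{2} + 6^{2}} \cdot 43 = \sqrt{\left(\left(-4\right) 1 \left(-2\right)\right)^{2} + 36} \cdot 43 = \sqrt{\left(\left(-4\right) \left(-2\right)\right)^{2} + 36} \cdot 43 = \sqrt{8^{2} + 36} \cdot 43 = \sqrt{64 + 36} \cdot 43 = \sqrt{100} \cdot 43 = 10 \cdot 43 = 430$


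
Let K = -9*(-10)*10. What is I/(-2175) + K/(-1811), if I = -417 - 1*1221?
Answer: 336306/1312975 ≈ 0.25614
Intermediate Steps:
I = -1638 (I = -417 - 1221 = -1638)
K = 900 (K = 90*10 = 900)
I/(-2175) + K/(-1811) = -1638/(-2175) + 900/(-1811) = -1638*(-1/2175) + 900*(-1/1811) = 546/725 - 900/1811 = 336306/1312975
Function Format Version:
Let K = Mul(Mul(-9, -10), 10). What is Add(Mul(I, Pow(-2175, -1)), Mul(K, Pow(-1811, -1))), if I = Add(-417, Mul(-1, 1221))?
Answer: Rational(336306, 1312975) ≈ 0.25614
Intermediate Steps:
I = -1638 (I = Add(-417, -1221) = -1638)
K = 900 (K = Mul(90, 10) = 900)
Add(Mul(I, Pow(-2175, -1)), Mul(K, Pow(-1811, -1))) = Add(Mul(-1638, Pow(-2175, -1)), Mul(900, Pow(-1811, -1))) = Add(Mul(-1638, Rational(-1, 2175)), Mul(900, Rational(-1, 1811))) = Add(Rational(546, 725), Rational(-900, 1811)) = Rational(336306, 1312975)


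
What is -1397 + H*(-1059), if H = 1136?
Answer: -1204421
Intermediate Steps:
-1397 + H*(-1059) = -1397 + 1136*(-1059) = -1397 - 1203024 = -1204421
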